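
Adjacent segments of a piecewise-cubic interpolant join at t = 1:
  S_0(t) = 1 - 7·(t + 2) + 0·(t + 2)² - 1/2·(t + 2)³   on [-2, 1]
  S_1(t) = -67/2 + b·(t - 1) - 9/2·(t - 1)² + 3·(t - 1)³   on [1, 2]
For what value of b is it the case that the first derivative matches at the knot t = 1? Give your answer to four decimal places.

S_0'(t) = -7 + 0·(t + 2) - 3/2·(t + 2)², so S_0'(1) = -41/2. On the right, S_1'(1) = b, so b = -41/2.

-20.5000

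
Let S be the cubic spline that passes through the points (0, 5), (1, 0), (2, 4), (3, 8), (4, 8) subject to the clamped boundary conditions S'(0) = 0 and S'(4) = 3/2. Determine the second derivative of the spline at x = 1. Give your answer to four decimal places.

20.6786

With M_i denoting the second derivative at x_i, h_i = 1, 1, 1, 1, and Δ_i = (y_(i+1) − y_i)/h_i = -5, 4, 4, 0:
  1·M_0 + 4·M_1 + 1·M_2 = 6(Δ_1 - Δ_0) = 54
  1·M_1 + 4·M_2 + 1·M_3 = 6(Δ_2 - Δ_1) = 0
  1·M_2 + 4·M_3 + 1·M_4 = 6(Δ_3 - Δ_2) = -24
Clamped end conditions give two more equations: 2h_0·M_0 + h_0·M_1 = 6(Δ_0 - S'(0)) = -30 and h_3·M_3 + 2h_3·M_4 = 6(S'(4) - Δ_3) = 9.
Hence M_0 = -1419/56, M_1 = 579/28, M_2 = -27/8, M_3 = -201/28, M_4 = 453/56.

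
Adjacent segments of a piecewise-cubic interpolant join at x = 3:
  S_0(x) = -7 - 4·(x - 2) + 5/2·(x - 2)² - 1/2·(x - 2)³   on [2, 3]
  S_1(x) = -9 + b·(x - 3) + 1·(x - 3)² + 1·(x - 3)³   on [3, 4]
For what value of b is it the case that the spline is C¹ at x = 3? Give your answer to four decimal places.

-0.5000

S_0'(x) = -4 + 5·(x - 2) - 3/2·(x - 2)², so S_0'(3) = -1/2. On the right, S_1'(3) = b, so b = -1/2.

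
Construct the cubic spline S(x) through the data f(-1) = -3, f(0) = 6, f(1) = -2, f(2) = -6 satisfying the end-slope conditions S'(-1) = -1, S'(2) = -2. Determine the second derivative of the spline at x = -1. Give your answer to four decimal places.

51.3333

Put M_i = S'' at the i-th knot. Here h = (1, 1, 1) and Δ = (9, -8, -4), so the interior equations h_(i-1)·M_(i-1) + 2(h_(i-1)+h_i)·M_i + h_i·M_(i+1) = 6(Δ_i − Δ_(i-1)) read
  1·M_0 + 4·M_1 + 1·M_2 = 6(Δ_1 - Δ_0) = -102
  1·M_1 + 4·M_2 + 1·M_3 = 6(Δ_2 - Δ_1) = 24
Clamped end conditions give two more equations: 2h_0·M_0 + h_0·M_1 = 6(Δ_0 - S'(-1)) = 60 and h_2·M_2 + 2h_2·M_3 = 6(S'(2) - Δ_2) = 12.
Hence M_0 = 154/3, M_1 = -128/3, M_2 = 52/3, M_3 = -8/3.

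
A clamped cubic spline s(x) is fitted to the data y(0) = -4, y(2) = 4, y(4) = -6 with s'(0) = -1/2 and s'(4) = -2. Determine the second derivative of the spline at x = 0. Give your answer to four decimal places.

Let m_i = s''(x_i). Step sizes h_i = 2, 2; slopes of the chords Δ_i = (y_(i+1) - y_i)/h_i = 4, -5.
  2·m_0 + 8·m_1 + 2·m_2 = 6(Δ_1 - Δ_0) = -54
Clamped end conditions give two more equations: 2h_0·m_0 + h_0·m_1 = 6(Δ_0 - s'(0)) = 27 and h_1·m_1 + 2h_1·m_2 = 6(s'(4) - Δ_1) = 18.
Solving: m_0 = 105/8, m_1 = -51/4, m_2 = 87/8.

13.1250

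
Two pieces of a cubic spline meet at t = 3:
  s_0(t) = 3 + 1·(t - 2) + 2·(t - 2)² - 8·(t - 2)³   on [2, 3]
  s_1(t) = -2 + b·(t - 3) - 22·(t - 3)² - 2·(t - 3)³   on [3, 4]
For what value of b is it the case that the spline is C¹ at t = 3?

-19

s_0'(t) = 1 + 4·(t - 2) - 24·(t - 2)², so s_0'(3) = -19. On the right, s_1'(3) = b, so b = -19.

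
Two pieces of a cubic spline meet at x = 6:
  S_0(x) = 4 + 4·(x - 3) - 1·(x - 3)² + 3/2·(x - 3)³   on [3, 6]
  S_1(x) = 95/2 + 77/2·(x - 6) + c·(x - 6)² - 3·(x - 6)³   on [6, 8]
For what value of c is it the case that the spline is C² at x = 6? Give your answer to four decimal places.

S_0''(x) = -2 + 9·(x - 3), so S_0''(6) = 25. On the right, S_1''(6) = 2c, so c = 25/2.

12.5000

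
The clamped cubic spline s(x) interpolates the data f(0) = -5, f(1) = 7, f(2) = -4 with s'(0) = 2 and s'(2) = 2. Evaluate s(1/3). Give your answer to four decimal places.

-1.5741

Write M_i for s''(x_i). With h_i = 1, 1 and divided differences Δ_i = 12, -11, the continuity of s' gives the tridiagonal system
  1·M_0 + 4·M_1 + 1·M_2 = 6(Δ_1 - Δ_0) = -138
Clamped end conditions give two more equations: 2h_0·M_0 + h_0·M_1 = 6(Δ_0 - s'(0)) = 60 and h_1·M_1 + 2h_1·M_2 = 6(s'(2) - Δ_1) = 78.
Hence M_0 = 129/2, M_1 = -69, M_2 = 147/2.
On [0, 1], s(x) = -5 + 2·x + 129/4·x² - 89/4·x³.
With x = 1/3: s(1/3) = -85/54.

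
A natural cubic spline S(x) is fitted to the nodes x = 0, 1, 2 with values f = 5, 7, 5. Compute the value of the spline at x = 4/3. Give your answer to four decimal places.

Let M_i = S''(x_i). Step sizes h_i = 1, 1; slopes of the chords Δ_i = (y_(i+1) - y_i)/h_i = 2, -2.
  1·M_0 + 4·M_1 + 1·M_2 = 6(Δ_1 - Δ_0) = -24
Natural end conditions: M_0 = M_2 = 0.
Hence M_0 = 0, M_1 = -6, M_2 = 0.
On [1, 2], S(x) = 7 + 0·(x - 1) - 3·(x - 1)² + 1·(x - 1)³.
With (x - 1) = 1/3: S(4/3) = 181/27.

6.7037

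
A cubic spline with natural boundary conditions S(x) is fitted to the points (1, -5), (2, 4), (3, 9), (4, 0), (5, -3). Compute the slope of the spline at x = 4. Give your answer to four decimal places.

With M_i denoting the second derivative at x_i, h_i = 1, 1, 1, 1, and Δ_i = (y_(i+1) − y_i)/h_i = 9, 5, -9, -3:
  1·M_0 + 4·M_1 + 1·M_2 = 6(Δ_1 - Δ_0) = -24
  1·M_1 + 4·M_2 + 1·M_3 = 6(Δ_2 - Δ_1) = -84
  1·M_2 + 4·M_3 + 1·M_4 = 6(Δ_3 - Δ_2) = 36
Natural end conditions: M_0 = M_4 = 0.
Hence M_0 = 0, M_1 = 3/14, M_2 = -174/7, M_3 = 213/14, M_4 = 0.
On [4, 5], S'(x) = b_3 + 2c_3·(x - 4) + 3d_3·(x - 4)² with b_3 = Δ_3 - h_3(2M_3 + M_4)/6 = -113/14, c_3 = M_3/2 = 213/28, d_3 = (M_4 - M_3)/(6h_3) = -71/28. So S'(4) = -113/14.

-8.0714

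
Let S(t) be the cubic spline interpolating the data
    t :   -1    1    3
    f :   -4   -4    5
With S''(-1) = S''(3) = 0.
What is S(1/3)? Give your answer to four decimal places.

Write M_i for S''(x_i). With h_i = 2, 2 and divided differences Δ_i = 0, 9/2, the continuity of S' gives the tridiagonal system
  2·M_0 + 8·M_1 + 2·M_2 = 6(Δ_1 - Δ_0) = 27
Natural end conditions: M_0 = M_2 = 0.
Solving: M_0 = 0, M_1 = 27/8, M_2 = 0.
On [-1, 1], S(t) = -4 - 9/8·(t + 1) + 0·(t + 1)² + 9/32·(t + 1)³.
With (t + 1) = 4/3: S(1/3) = -29/6.

-4.8333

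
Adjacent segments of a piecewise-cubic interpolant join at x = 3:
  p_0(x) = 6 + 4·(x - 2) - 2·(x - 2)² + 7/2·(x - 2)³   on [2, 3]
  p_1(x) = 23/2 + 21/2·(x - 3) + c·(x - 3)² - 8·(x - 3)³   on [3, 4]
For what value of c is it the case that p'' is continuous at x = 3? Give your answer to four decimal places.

8.5000

p_0''(x) = -4 + 21·(x - 2), so p_0''(3) = 17. On the right, p_1''(3) = 2c, so c = 17/2.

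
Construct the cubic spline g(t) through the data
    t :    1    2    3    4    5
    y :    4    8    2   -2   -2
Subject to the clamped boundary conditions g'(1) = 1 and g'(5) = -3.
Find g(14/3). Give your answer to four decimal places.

-1.5847

With σ_i denoting the second derivative at x_i, h_i = 1, 1, 1, 1, and Δ_i = (y_(i+1) − y_i)/h_i = 4, -6, -4, 0:
  1·σ_0 + 4·σ_1 + 1·σ_2 = 6(Δ_1 - Δ_0) = -60
  1·σ_1 + 4·σ_2 + 1·σ_3 = 6(Δ_2 - Δ_1) = 12
  1·σ_2 + 4·σ_3 + 1·σ_4 = 6(Δ_3 - Δ_2) = 24
Clamped end conditions give two more equations: 2h_0·σ_0 + h_0·σ_1 = 6(Δ_0 - g'(1)) = 18 and h_3·σ_3 + 2h_3·σ_4 = 6(g'(5) - Δ_3) = -18.
Solving: σ_0 = 277/14, σ_1 = -151/7, σ_2 = 13/2, σ_3 = 53/7, σ_4 = -179/14.
On [4, 5], g(t) = -2 - 11/28·(t - 4) + 53/14·(t - 4)² - 95/28·(t - 4)³.
With (t - 4) = 2/3: g(14/3) = -599/378.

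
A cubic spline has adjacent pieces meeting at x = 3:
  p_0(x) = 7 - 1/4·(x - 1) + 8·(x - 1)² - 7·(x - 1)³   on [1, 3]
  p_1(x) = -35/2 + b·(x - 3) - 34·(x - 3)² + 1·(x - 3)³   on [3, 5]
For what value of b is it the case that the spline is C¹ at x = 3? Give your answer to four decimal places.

p_0'(x) = -1/4 + 16·(x - 1) - 21·(x - 1)², so p_0'(3) = -209/4. On the right, p_1'(3) = b, so b = -209/4.

-52.2500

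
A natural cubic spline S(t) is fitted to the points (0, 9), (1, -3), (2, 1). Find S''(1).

Let M_i = S''(x_i). Step sizes h_i = 1, 1; slopes of the chords Δ_i = (y_(i+1) - y_i)/h_i = -12, 4.
  1·M_0 + 4·M_1 + 1·M_2 = 6(Δ_1 - Δ_0) = 96
Natural end conditions: M_0 = M_2 = 0.
Forward elimination and back-substitution give M_0 = 0, M_1 = 24, M_2 = 0.

24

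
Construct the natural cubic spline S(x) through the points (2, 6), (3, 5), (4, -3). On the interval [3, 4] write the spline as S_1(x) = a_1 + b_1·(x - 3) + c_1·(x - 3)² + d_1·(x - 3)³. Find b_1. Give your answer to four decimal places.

Put m_i = S'' at the i-th knot. Here h = (1, 1) and Δ = (-1, -8), so the interior equations h_(i-1)·m_(i-1) + 2(h_(i-1)+h_i)·m_i + h_i·m_(i+1) = 6(Δ_i − Δ_(i-1)) read
  1·m_0 + 4·m_1 + 1·m_2 = 6(Δ_1 - Δ_0) = -42
Natural end conditions: m_0 = m_2 = 0.
Solving the tridiagonal system: m_0 = 0, m_1 = -21/2, m_2 = 0.
On [3, 4], with S_1(x) = a_1 + b_1·(x - 3) + c_1·(x - 3)² + d_1·(x - 3)³: c_1 = m_1/2 = -21/4, d_1 = (m_2 - m_1)/(6h_1) = 7/4, b_1 = Δ_1 - h_1(2m_1 + m_2)/6 = -9/2.

-4.5000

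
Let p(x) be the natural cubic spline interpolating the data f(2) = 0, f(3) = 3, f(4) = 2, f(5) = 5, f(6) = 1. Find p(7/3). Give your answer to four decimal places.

Put σ_i = p'' at the i-th knot. Here h = (1, 1, 1, 1) and Δ = (3, -1, 3, -4), so the interior equations h_(i-1)·σ_(i-1) + 2(h_(i-1)+h_i)·σ_i + h_i·σ_(i+1) = 6(Δ_i − Δ_(i-1)) read
  1·σ_0 + 4·σ_1 + 1·σ_2 = 6(Δ_1 - Δ_0) = -24
  1·σ_1 + 4·σ_2 + 1·σ_3 = 6(Δ_2 - Δ_1) = 24
  1·σ_2 + 4·σ_3 + 1·σ_4 = 6(Δ_3 - Δ_2) = -42
Natural end conditions: σ_0 = σ_4 = 0.
Hence σ_0 = 0, σ_1 = -249/28, σ_2 = 81/7, σ_3 = -375/28, σ_4 = 0.
On [2, 3], p(x) = 0 + 251/56·(x - 2) + 0·(x - 2)² - 83/56·(x - 2)³.
With (x - 2) = 1/3: p(7/3) = 272/189.

1.4392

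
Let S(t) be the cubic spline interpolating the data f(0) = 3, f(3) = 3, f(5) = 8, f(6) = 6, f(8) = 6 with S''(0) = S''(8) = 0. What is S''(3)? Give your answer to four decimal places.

2.6779

Write M_i for S''(x_i). With h_i = 3, 2, 1, 2 and divided differences Δ_i = 0, 5/2, -2, 0, the continuity of S' gives the tridiagonal system
  3·M_0 + 10·M_1 + 2·M_2 = 6(Δ_1 - Δ_0) = 15
  2·M_1 + 6·M_2 + 1·M_3 = 6(Δ_2 - Δ_1) = -27
  1·M_2 + 6·M_3 + 2·M_4 = 6(Δ_3 - Δ_2) = 12
Natural end conditions: M_0 = M_4 = 0.
Hence M_0 = 0, M_1 = 873/326, M_2 = -960/163, M_3 = 486/163, M_4 = 0.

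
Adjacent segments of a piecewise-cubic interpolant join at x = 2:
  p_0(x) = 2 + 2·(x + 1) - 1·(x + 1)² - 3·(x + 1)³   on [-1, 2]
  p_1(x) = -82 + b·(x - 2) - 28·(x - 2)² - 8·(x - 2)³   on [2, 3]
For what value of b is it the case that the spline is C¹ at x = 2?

-85

p_0'(x) = 2 - 2·(x + 1) - 9·(x + 1)², so p_0'(2) = -85. On the right, p_1'(2) = b, so b = -85.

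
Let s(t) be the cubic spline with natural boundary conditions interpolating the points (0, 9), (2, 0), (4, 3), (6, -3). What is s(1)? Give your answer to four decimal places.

3.0750

With m_i denoting the second derivative at x_i, h_i = 2, 2, 2, and Δ_i = (y_(i+1) − y_i)/h_i = -9/2, 3/2, -3:
  2·m_0 + 8·m_1 + 2·m_2 = 6(Δ_1 - Δ_0) = 36
  2·m_1 + 8·m_2 + 2·m_3 = 6(Δ_2 - Δ_1) = -27
Natural end conditions: m_0 = m_3 = 0.
Forward elimination and back-substitution give m_0 = 0, m_1 = 57/10, m_2 = -24/5, m_3 = 0.
On [0, 2], s(t) = 9 - 32/5·t + 0·t² + 19/40·t³.
With t = 1: s(1) = 123/40.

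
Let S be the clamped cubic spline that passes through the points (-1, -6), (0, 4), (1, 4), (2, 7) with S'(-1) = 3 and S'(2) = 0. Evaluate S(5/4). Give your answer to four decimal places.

Write σ_i for S''(x_i). With h_i = 1, 1, 1 and divided differences Δ_i = 10, 0, 3, the continuity of S' gives the tridiagonal system
  1·σ_0 + 4·σ_1 + 1·σ_2 = 6(Δ_1 - Δ_0) = -60
  1·σ_1 + 4·σ_2 + 1·σ_3 = 6(Δ_2 - Δ_1) = 18
Clamped end conditions give two more equations: 2h_0·σ_0 + h_0·σ_1 = 6(Δ_0 - S'(-1)) = 42 and h_2·σ_2 + 2h_2·σ_3 = 6(S'(2) - Δ_2) = -18.
Forward elimination and back-substitution give σ_0 = 174/5, σ_1 = -138/5, σ_2 = 78/5, σ_3 = -84/5.
On [1, 2], S(x) = 4 + 3/5·(x - 1) + 39/5·(x - 1)² - 27/5·(x - 1)³.
With (x - 1) = 1/4: S(5/4) = 1457/320.

4.5531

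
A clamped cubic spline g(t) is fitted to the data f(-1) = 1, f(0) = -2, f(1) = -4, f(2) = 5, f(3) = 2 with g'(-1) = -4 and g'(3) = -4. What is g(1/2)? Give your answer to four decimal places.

-4.1585

Write σ_i for g''(x_i). With h_i = 1, 1, 1, 1 and divided differences Δ_i = -3, -2, 9, -3, the continuity of g' gives the tridiagonal system
  1·σ_0 + 4·σ_1 + 1·σ_2 = 6(Δ_1 - Δ_0) = 6
  1·σ_1 + 4·σ_2 + 1·σ_3 = 6(Δ_2 - Δ_1) = 66
  1·σ_2 + 4·σ_3 + 1·σ_4 = 6(Δ_3 - Δ_2) = -72
Clamped end conditions give two more equations: 2h_0·σ_0 + h_0·σ_1 = 6(Δ_0 - g'(-1)) = 6 and h_3·σ_3 + 2h_3·σ_4 = 6(g'(3) - Δ_3) = -6.
Solving the tridiagonal system: σ_0 = 171/28, σ_1 = -87/14, σ_2 = 99/4, σ_3 = -375/14, σ_4 = 291/28.
On [0, 1], g(t) = -2 - 227/56·t - 87/28·t² + 289/56·t³.
With t = 1/2: g(1/2) = -1863/448.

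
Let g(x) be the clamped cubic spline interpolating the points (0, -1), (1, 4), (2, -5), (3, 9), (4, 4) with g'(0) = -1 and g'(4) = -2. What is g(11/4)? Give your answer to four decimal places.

6.0391

Put σ_i = g'' at the i-th knot. Here h = (1, 1, 1, 1) and Δ = (5, -9, 14, -5), so the interior equations h_(i-1)·σ_(i-1) + 2(h_(i-1)+h_i)·σ_i + h_i·σ_(i+1) = 6(Δ_i − Δ_(i-1)) read
  1·σ_0 + 4·σ_1 + 1·σ_2 = 6(Δ_1 - Δ_0) = -84
  1·σ_1 + 4·σ_2 + 1·σ_3 = 6(Δ_2 - Δ_1) = 138
  1·σ_2 + 4·σ_3 + 1·σ_4 = 6(Δ_3 - Δ_2) = -114
Clamped end conditions give two more equations: 2h_0·σ_0 + h_0·σ_1 = 6(Δ_0 - g'(0)) = 36 and h_3·σ_3 + 2h_3·σ_4 = 6(g'(4) - Δ_3) = 18.
Forward elimination and back-substitution give σ_0 = 41, σ_1 = -46, σ_2 = 59, σ_3 = -52, σ_4 = 35.
On [2, 3], g(x) = -5 + 3·(x - 2) + 59/2·(x - 2)² - 37/2·(x - 2)³.
With (x - 2) = 3/4: g(11/4) = 773/128.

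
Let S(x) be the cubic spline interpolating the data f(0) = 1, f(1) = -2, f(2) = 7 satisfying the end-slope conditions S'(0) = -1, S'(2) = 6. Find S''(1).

29

Write σ_i for S''(x_i). With h_i = 1, 1 and divided differences Δ_i = -3, 9, the continuity of S' gives the tridiagonal system
  1·σ_0 + 4·σ_1 + 1·σ_2 = 6(Δ_1 - Δ_0) = 72
Clamped end conditions give two more equations: 2h_0·σ_0 + h_0·σ_1 = 6(Δ_0 - S'(0)) = -12 and h_1·σ_1 + 2h_1·σ_2 = 6(S'(2) - Δ_1) = -18.
Forward elimination and back-substitution give σ_0 = -41/2, σ_1 = 29, σ_2 = -47/2.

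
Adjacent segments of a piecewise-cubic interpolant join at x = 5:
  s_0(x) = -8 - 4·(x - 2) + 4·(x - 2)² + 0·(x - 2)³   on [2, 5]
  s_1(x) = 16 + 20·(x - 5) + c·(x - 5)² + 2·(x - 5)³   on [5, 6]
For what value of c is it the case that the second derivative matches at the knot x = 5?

s_0''(x) = 8 + 0·(x - 2), so s_0''(5) = 8. On the right, s_1''(5) = 2c, so c = 4.

4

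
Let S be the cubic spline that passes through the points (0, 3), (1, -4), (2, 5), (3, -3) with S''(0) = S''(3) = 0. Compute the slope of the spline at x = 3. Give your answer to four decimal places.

Write σ_i for S''(x_i). With h_i = 1, 1, 1 and divided differences Δ_i = -7, 9, -8, the continuity of S' gives the tridiagonal system
  1·σ_0 + 4·σ_1 + 1·σ_2 = 6(Δ_1 - Δ_0) = 96
  1·σ_1 + 4·σ_2 + 1·σ_3 = 6(Δ_2 - Δ_1) = -102
Natural end conditions: σ_0 = σ_3 = 0.
Solving the tridiagonal system: σ_0 = 0, σ_1 = 162/5, σ_2 = -168/5, σ_3 = 0.
On [2, 3], S'(x) = b_2 + 2c_2·(x - 2) + 3d_2·(x - 2)² with b_2 = Δ_2 - h_2(2σ_2 + σ_3)/6 = 16/5, c_2 = σ_2/2 = -84/5, d_2 = (σ_3 - σ_2)/(6h_2) = 28/5. So S'(3) = -68/5.

-13.6000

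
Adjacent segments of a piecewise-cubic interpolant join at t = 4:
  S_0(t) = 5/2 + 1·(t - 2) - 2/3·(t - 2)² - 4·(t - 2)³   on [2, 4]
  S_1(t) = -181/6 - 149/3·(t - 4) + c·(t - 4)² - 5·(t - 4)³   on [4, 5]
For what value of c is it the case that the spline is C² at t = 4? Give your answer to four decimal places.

S_0''(t) = -4/3 - 24·(t - 2), so S_0''(4) = -148/3. On the right, S_1''(4) = 2c, so c = -74/3.

-24.6667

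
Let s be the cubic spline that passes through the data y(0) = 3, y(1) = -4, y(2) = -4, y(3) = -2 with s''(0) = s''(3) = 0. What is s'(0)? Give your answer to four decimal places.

Let M_i = s''(x_i). Step sizes h_i = 1, 1, 1; slopes of the chords Δ_i = (y_(i+1) - y_i)/h_i = -7, 0, 2.
  1·M_0 + 4·M_1 + 1·M_2 = 6(Δ_1 - Δ_0) = 42
  1·M_1 + 4·M_2 + 1·M_3 = 6(Δ_2 - Δ_1) = 12
Natural end conditions: M_0 = M_3 = 0.
Hence M_0 = 0, M_1 = 52/5, M_2 = 2/5, M_3 = 0.
On [0, 1], s'(x) = b_0 + 2c_0·x + 3d_0·x² with b_0 = Δ_0 - h_0(2M_0 + M_1)/6 = -131/15, c_0 = M_0/2 = 0, d_0 = (M_1 - M_0)/(6h_0) = 26/15. So s'(0) = -131/15.

-8.7333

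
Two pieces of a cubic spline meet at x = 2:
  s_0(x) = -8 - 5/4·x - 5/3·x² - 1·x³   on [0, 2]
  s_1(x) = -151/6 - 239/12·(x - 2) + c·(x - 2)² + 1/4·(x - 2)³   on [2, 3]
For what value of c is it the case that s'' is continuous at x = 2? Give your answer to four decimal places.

-7.6667

s_0''(x) = -10/3 - 6·x, so s_0''(2) = -46/3. On the right, s_1''(2) = 2c, so c = -23/3.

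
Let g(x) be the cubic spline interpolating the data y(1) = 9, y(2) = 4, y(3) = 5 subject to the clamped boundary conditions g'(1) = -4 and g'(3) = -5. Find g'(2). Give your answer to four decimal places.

Let M_i = g''(x_i). Step sizes h_i = 1, 1; slopes of the chords Δ_i = (y_(i+1) - y_i)/h_i = -5, 1.
  1·M_0 + 4·M_1 + 1·M_2 = 6(Δ_1 - Δ_0) = 36
Clamped end conditions give two more equations: 2h_0·M_0 + h_0·M_1 = 6(Δ_0 - g'(1)) = -6 and h_1·M_1 + 2h_1·M_2 = 6(g'(3) - Δ_1) = -36.
Forward elimination and back-substitution give M_0 = -25/2, M_1 = 19, M_2 = -55/2.
On [2, 3], g'(x) = b_1 + 2c_1·(x - 2) + 3d_1·(x - 2)² with b_1 = Δ_1 - h_1(2M_1 + M_2)/6 = -3/4, c_1 = M_1/2 = 19/2, d_1 = (M_2 - M_1)/(6h_1) = -31/4. So g'(2) = -3/4.

-0.7500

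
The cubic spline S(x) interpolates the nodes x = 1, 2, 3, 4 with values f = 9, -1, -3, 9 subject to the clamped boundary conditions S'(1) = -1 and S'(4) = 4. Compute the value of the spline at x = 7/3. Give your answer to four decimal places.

Put m_i = S'' at the i-th knot. Here h = (1, 1, 1) and Δ = (-10, -2, 12), so the interior equations h_(i-1)·m_(i-1) + 2(h_(i-1)+h_i)·m_i + h_i·m_(i+1) = 6(Δ_i − Δ_(i-1)) read
  1·m_0 + 4·m_1 + 1·m_2 = 6(Δ_1 - Δ_0) = 48
  1·m_1 + 4·m_2 + 1·m_3 = 6(Δ_2 - Δ_1) = 84
Clamped end conditions give two more equations: 2h_0·m_0 + h_0·m_1 = 6(Δ_0 - S'(1)) = -54 and h_2·m_2 + 2h_2·m_3 = 6(S'(4) - Δ_2) = -48.
Solving: m_0 = -508/15, m_1 = 206/15, m_2 = 404/15, m_3 = -562/15.
On [2, 3], S(x) = -1 - 166/15·(x - 2) + 103/15·(x - 2)² + 11/5·(x - 2)³.
With (x - 2) = 1/3: S(7/3) = -173/45.

-3.8444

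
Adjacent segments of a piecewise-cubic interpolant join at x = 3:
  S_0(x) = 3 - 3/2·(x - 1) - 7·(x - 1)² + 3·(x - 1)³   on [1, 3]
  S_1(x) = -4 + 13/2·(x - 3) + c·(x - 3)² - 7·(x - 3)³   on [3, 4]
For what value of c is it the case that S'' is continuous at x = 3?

11

S_0''(x) = -14 + 18·(x - 1), so S_0''(3) = 22. On the right, S_1''(3) = 2c, so c = 11.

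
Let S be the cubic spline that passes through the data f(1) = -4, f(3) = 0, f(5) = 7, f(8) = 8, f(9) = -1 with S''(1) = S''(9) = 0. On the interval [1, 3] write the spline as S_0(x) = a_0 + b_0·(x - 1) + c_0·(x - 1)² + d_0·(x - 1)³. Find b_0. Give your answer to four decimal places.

1.6225

With m_i denoting the second derivative at x_i, h_i = 2, 2, 3, 1, and Δ_i = (y_(i+1) − y_i)/h_i = 2, 7/2, 1/3, -9:
  2·m_0 + 8·m_1 + 2·m_2 = 6(Δ_1 - Δ_0) = 9
  2·m_1 + 10·m_2 + 3·m_3 = 6(Δ_2 - Δ_1) = -19
  3·m_2 + 8·m_3 + 1·m_4 = 6(Δ_3 - Δ_2) = -56
Natural end conditions: m_0 = m_4 = 0.
Solving: m_0 = 0, m_1 = 607/536, m_2 = -2/67, m_3 = -1873/268, m_4 = 0.
On [1, 3], with S_0(x) = a_0 + b_0·(x - 1) + c_0·(x - 1)² + d_0·(x - 1)³: c_0 = m_0/2 = 0, d_0 = (m_1 - m_0)/(6h_0) = 607/6432, b_0 = Δ_0 - h_0(2m_0 + m_1)/6 = 2609/1608.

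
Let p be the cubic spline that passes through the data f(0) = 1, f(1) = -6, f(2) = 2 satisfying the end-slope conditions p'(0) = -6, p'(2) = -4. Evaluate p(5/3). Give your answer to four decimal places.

Write σ_i for p''(x_i). With h_i = 1, 1 and divided differences Δ_i = -7, 8, the continuity of p' gives the tridiagonal system
  1·σ_0 + 4·σ_1 + 1·σ_2 = 6(Δ_1 - Δ_0) = 90
Clamped end conditions give two more equations: 2h_0·σ_0 + h_0·σ_1 = 6(Δ_0 - p'(0)) = -6 and h_1·σ_1 + 2h_1·σ_2 = 6(p'(2) - Δ_1) = -72.
Solving: σ_0 = -49/2, σ_1 = 43, σ_2 = -115/2.
On [1, 2], p(x) = -6 + 13/4·(x - 1) + 43/2·(x - 1)² - 67/4·(x - 1)³.
With (x - 1) = 2/3: p(5/3) = 41/54.

0.7593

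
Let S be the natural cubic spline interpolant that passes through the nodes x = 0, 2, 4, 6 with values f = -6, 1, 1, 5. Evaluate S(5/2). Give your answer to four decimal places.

Let M_i = S''(x_i). Step sizes h_i = 2, 2, 2; slopes of the chords Δ_i = (y_(i+1) - y_i)/h_i = 7/2, 0, 2.
  2·M_0 + 8·M_1 + 2·M_2 = 6(Δ_1 - Δ_0) = -21
  2·M_1 + 8·M_2 + 2·M_3 = 6(Δ_2 - Δ_1) = 12
Natural end conditions: M_0 = M_3 = 0.
Solving the tridiagonal system: M_0 = 0, M_1 = -16/5, M_2 = 23/10, M_3 = 0.
On [2, 4], S(x) = 1 + 41/30·(x - 2) - 8/5·(x - 2)² + 11/24·(x - 2)³.
With (x - 2) = 1/2: S(5/2) = 429/320.

1.3406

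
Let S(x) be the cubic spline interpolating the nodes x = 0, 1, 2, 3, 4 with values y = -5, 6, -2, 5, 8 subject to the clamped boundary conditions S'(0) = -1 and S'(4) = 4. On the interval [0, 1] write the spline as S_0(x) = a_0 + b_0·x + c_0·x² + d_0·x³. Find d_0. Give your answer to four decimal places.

-19.6429

Write σ_i for S''(x_i). With h_i = 1, 1, 1, 1 and divided differences Δ_i = 11, -8, 7, 3, the continuity of S' gives the tridiagonal system
  1·σ_0 + 4·σ_1 + 1·σ_2 = 6(Δ_1 - Δ_0) = -114
  1·σ_1 + 4·σ_2 + 1·σ_3 = 6(Δ_2 - Δ_1) = 90
  1·σ_2 + 4·σ_3 + 1·σ_4 = 6(Δ_3 - Δ_2) = -24
Clamped end conditions give two more equations: 2h_0·σ_0 + h_0·σ_1 = 6(Δ_0 - S'(0)) = 72 and h_3·σ_3 + 2h_3·σ_4 = 6(S'(4) - Δ_3) = 6.
Hence σ_0 = 443/7, σ_1 = -382/7, σ_2 = 41, σ_3 = -136/7, σ_4 = 89/7.
On [0, 1], with S_0(x) = a_0 + b_0·x + c_0·x² + d_0·x³: c_0 = σ_0/2 = 443/14, d_0 = (σ_1 - σ_0)/(6h_0) = -275/14, b_0 = Δ_0 - h_0(2σ_0 + σ_1)/6 = -1.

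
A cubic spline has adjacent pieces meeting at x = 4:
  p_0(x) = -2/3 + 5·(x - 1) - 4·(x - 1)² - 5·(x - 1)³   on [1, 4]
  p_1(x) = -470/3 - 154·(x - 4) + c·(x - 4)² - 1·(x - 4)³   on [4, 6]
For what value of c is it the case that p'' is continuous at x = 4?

-49

p_0''(x) = -8 - 30·(x - 1), so p_0''(4) = -98. On the right, p_1''(4) = 2c, so c = -49.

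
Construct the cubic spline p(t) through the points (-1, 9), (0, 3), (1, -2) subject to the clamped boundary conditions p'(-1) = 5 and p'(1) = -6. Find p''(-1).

Let σ_i = p''(x_i). Step sizes h_i = 1, 1; slopes of the chords Δ_i = (y_(i+1) - y_i)/h_i = -6, -5.
  1·σ_0 + 4·σ_1 + 1·σ_2 = 6(Δ_1 - Δ_0) = 6
Clamped end conditions give two more equations: 2h_0·σ_0 + h_0·σ_1 = 6(Δ_0 - p'(-1)) = -66 and h_1·σ_1 + 2h_1·σ_2 = 6(p'(1) - Δ_1) = -6.
Hence σ_0 = -40, σ_1 = 14, σ_2 = -10.

-40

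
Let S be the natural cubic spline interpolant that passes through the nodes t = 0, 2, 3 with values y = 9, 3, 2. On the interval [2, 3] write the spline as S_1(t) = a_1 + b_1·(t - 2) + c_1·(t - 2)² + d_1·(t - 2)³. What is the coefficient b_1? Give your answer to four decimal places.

Write m_i for S''(x_i). With h_i = 2, 1 and divided differences Δ_i = -3, -1, the continuity of S' gives the tridiagonal system
  2·m_0 + 6·m_1 + 1·m_2 = 6(Δ_1 - Δ_0) = 12
Natural end conditions: m_0 = m_2 = 0.
Hence m_0 = 0, m_1 = 2, m_2 = 0.
On [2, 3], with S_1(t) = a_1 + b_1·(t - 2) + c_1·(t - 2)² + d_1·(t - 2)³: c_1 = m_1/2 = 1, d_1 = (m_2 - m_1)/(6h_1) = -1/3, b_1 = Δ_1 - h_1(2m_1 + m_2)/6 = -5/3.

-1.6667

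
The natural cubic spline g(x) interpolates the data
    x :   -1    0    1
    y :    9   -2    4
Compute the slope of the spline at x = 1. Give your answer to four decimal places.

Let σ_i = g''(x_i). Step sizes h_i = 1, 1; slopes of the chords Δ_i = (y_(i+1) - y_i)/h_i = -11, 6.
  1·σ_0 + 4·σ_1 + 1·σ_2 = 6(Δ_1 - Δ_0) = 102
Natural end conditions: σ_0 = σ_2 = 0.
Solving the tridiagonal system: σ_0 = 0, σ_1 = 51/2, σ_2 = 0.
On [0, 1], g'(x) = b_1 + 2c_1·x + 3d_1·x² with b_1 = Δ_1 - h_1(2σ_1 + σ_2)/6 = -5/2, c_1 = σ_1/2 = 51/4, d_1 = (σ_2 - σ_1)/(6h_1) = -17/4. So g'(1) = 41/4.

10.2500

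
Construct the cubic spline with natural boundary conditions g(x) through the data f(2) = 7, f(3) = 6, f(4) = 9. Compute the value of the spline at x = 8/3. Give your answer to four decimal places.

Write m_i for g''(x_i). With h_i = 1, 1 and divided differences Δ_i = -1, 3, the continuity of g' gives the tridiagonal system
  1·m_0 + 4·m_1 + 1·m_2 = 6(Δ_1 - Δ_0) = 24
Natural end conditions: m_0 = m_2 = 0.
Solving: m_0 = 0, m_1 = 6, m_2 = 0.
On [2, 3], g(x) = 7 - 2·(x - 2) + 0·(x - 2)² + 1·(x - 2)³.
With (x - 2) = 2/3: g(8/3) = 161/27.

5.9630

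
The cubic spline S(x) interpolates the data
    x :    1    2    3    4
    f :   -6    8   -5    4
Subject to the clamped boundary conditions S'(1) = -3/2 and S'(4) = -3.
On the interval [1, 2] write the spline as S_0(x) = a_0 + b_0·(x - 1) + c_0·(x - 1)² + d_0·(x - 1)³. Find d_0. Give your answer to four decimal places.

-27.7000

With m_i denoting the second derivative at x_i, h_i = 1, 1, 1, and Δ_i = (y_(i+1) − y_i)/h_i = 14, -13, 9:
  1·m_0 + 4·m_1 + 1·m_2 = 6(Δ_1 - Δ_0) = -162
  1·m_1 + 4·m_2 + 1·m_3 = 6(Δ_2 - Δ_1) = 132
Clamped end conditions give two more equations: 2h_0·m_0 + h_0·m_1 = 6(Δ_0 - S'(1)) = 93 and h_2·m_2 + 2h_2·m_3 = 6(S'(4) - Δ_2) = -72.
Forward elimination and back-substitution give m_0 = 432/5, m_1 = -399/5, m_2 = 354/5, m_3 = -357/5.
On [1, 2], with S_0(x) = a_0 + b_0·(x - 1) + c_0·(x - 1)² + d_0·(x - 1)³: c_0 = m_0/2 = 216/5, d_0 = (m_1 - m_0)/(6h_0) = -277/10, b_0 = Δ_0 - h_0(2m_0 + m_1)/6 = -3/2.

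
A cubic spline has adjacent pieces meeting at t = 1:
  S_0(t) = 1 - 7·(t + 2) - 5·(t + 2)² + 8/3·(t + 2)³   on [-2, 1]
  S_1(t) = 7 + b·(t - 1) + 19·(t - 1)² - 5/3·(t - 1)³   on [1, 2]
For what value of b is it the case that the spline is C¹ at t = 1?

S_0'(t) = -7 - 10·(t + 2) + 8·(t + 2)², so S_0'(1) = 35. On the right, S_1'(1) = b, so b = 35.

35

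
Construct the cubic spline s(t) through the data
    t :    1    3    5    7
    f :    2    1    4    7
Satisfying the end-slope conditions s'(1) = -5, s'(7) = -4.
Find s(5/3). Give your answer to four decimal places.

0.0716

Put M_i = s'' at the i-th knot. Here h = (2, 2, 2) and Δ = (-1/2, 3/2, 3/2), so the interior equations h_(i-1)·M_(i-1) + 2(h_(i-1)+h_i)·M_i + h_i·M_(i+1) = 6(Δ_i − Δ_(i-1)) read
  2·M_0 + 8·M_1 + 2·M_2 = 6(Δ_1 - Δ_0) = 12
  2·M_1 + 8·M_2 + 2·M_3 = 6(Δ_2 - Δ_1) = 0
Clamped end conditions give two more equations: 2h_0·M_0 + h_0·M_1 = 6(Δ_0 - s'(1)) = 27 and h_2·M_2 + 2h_2·M_3 = 6(s'(7) - Δ_2) = -33.
Solving the tridiagonal system: M_0 = 217/30, M_1 = -29/30, M_2 = 79/30, M_3 = -287/30.
On [1, 3], s(t) = 2 - 5·(t - 1) + 217/60·(t - 1)² - 41/60·(t - 1)³.
With (t - 1) = 2/3: s(5/3) = 29/405.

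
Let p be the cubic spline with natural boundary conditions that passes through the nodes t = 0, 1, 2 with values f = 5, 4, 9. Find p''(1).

9

Write σ_i for p''(x_i). With h_i = 1, 1 and divided differences Δ_i = -1, 5, the continuity of p' gives the tridiagonal system
  1·σ_0 + 4·σ_1 + 1·σ_2 = 6(Δ_1 - Δ_0) = 36
Natural end conditions: σ_0 = σ_2 = 0.
Hence σ_0 = 0, σ_1 = 9, σ_2 = 0.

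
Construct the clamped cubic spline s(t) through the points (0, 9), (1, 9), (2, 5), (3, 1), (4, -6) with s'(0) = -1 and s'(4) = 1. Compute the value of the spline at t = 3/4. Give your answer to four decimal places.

9.2118

Put σ_i = s'' at the i-th knot. Here h = (1, 1, 1, 1) and Δ = (0, -4, -4, -7), so the interior equations h_(i-1)·σ_(i-1) + 2(h_(i-1)+h_i)·σ_i + h_i·σ_(i+1) = 6(Δ_i − Δ_(i-1)) read
  1·σ_0 + 4·σ_1 + 1·σ_2 = 6(Δ_1 - Δ_0) = -24
  1·σ_1 + 4·σ_2 + 1·σ_3 = 6(Δ_2 - Δ_1) = 0
  1·σ_2 + 4·σ_3 + 1·σ_4 = 6(Δ_3 - Δ_2) = -18
Clamped end conditions give two more equations: 2h_0·σ_0 + h_0·σ_1 = 6(Δ_0 - s'(0)) = 6 and h_3·σ_3 + 2h_3·σ_4 = 6(s'(4) - Δ_3) = 48.
Forward elimination and back-substitution give σ_0 = 215/28, σ_1 = -131/14, σ_2 = 23/4, σ_3 = -191/14, σ_4 = 863/28.
On [0, 1], s(t) = 9 - 1·t + 215/56·t² - 159/56·t³.
With t = 3/4: s(3/4) = 33015/3584.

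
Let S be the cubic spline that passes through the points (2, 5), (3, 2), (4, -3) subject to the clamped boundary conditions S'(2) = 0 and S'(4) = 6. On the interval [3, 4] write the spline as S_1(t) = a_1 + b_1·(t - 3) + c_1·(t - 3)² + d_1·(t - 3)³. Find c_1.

-6

Write m_i for S''(x_i). With h_i = 1, 1 and divided differences Δ_i = -3, -5, the continuity of S' gives the tridiagonal system
  1·m_0 + 4·m_1 + 1·m_2 = 6(Δ_1 - Δ_0) = -12
Clamped end conditions give two more equations: 2h_0·m_0 + h_0·m_1 = 6(Δ_0 - S'(2)) = -18 and h_1·m_1 + 2h_1·m_2 = 6(S'(4) - Δ_1) = 66.
Forward elimination and back-substitution give m_0 = -3, m_1 = -12, m_2 = 39.
On [3, 4], with S_1(t) = a_1 + b_1·(t - 3) + c_1·(t - 3)² + d_1·(t - 3)³: c_1 = m_1/2 = -6, d_1 = (m_2 - m_1)/(6h_1) = 17/2, b_1 = Δ_1 - h_1(2m_1 + m_2)/6 = -15/2.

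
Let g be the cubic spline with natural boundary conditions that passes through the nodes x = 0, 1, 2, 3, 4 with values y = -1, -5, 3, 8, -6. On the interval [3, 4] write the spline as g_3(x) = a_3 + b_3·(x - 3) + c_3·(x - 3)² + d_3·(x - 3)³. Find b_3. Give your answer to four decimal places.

-4.6786

Write M_i for g''(x_i). With h_i = 1, 1, 1, 1 and divided differences Δ_i = -4, 8, 5, -14, the continuity of g' gives the tridiagonal system
  1·M_0 + 4·M_1 + 1·M_2 = 6(Δ_1 - Δ_0) = 72
  1·M_1 + 4·M_2 + 1·M_3 = 6(Δ_2 - Δ_1) = -18
  1·M_2 + 4·M_3 + 1·M_4 = 6(Δ_3 - Δ_2) = -114
Natural end conditions: M_0 = M_4 = 0.
Solving the tridiagonal system: M_0 = 0, M_1 = 519/28, M_2 = -15/7, M_3 = -783/28, M_4 = 0.
On [3, 4], with g_3(x) = a_3 + b_3·(x - 3) + c_3·(x - 3)² + d_3·(x - 3)³: c_3 = M_3/2 = -783/56, d_3 = (M_4 - M_3)/(6h_3) = 261/56, b_3 = Δ_3 - h_3(2M_3 + M_4)/6 = -131/28.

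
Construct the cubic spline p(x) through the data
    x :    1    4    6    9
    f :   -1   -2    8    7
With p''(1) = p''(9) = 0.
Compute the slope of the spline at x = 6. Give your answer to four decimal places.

3.6667

Let M_i = p''(x_i). Step sizes h_i = 3, 2, 3; slopes of the chords Δ_i = (y_(i+1) - y_i)/h_i = -1/3, 5, -1/3.
  3·M_0 + 10·M_1 + 2·M_2 = 6(Δ_1 - Δ_0) = 32
  2·M_1 + 10·M_2 + 3·M_3 = 6(Δ_2 - Δ_1) = -32
Natural end conditions: M_0 = M_3 = 0.
Hence M_0 = 0, M_1 = 4, M_2 = -4, M_3 = 0.
On [6, 9], p'(x) = b_2 + 2c_2·(x - 6) + 3d_2·(x - 6)² with b_2 = Δ_2 - h_2(2M_2 + M_3)/6 = 11/3, c_2 = M_2/2 = -2, d_2 = (M_3 - M_2)/(6h_2) = 2/9. So p'(6) = 11/3.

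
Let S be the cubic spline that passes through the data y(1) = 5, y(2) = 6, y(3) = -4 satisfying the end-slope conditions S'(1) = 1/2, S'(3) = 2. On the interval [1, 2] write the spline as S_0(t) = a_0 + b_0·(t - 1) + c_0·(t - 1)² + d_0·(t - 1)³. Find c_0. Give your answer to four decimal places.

Put σ_i = S'' at the i-th knot. Here h = (1, 1) and Δ = (1, -10), so the interior equations h_(i-1)·σ_(i-1) + 2(h_(i-1)+h_i)·σ_i + h_i·σ_(i+1) = 6(Δ_i − Δ_(i-1)) read
  1·σ_0 + 4·σ_1 + 1·σ_2 = 6(Δ_1 - Δ_0) = -66
Clamped end conditions give two more equations: 2h_0·σ_0 + h_0·σ_1 = 6(Δ_0 - S'(1)) = 3 and h_1·σ_1 + 2h_1·σ_2 = 6(S'(3) - Δ_1) = 72.
Forward elimination and back-substitution give σ_0 = 75/4, σ_1 = -69/2, σ_2 = 213/4.
On [1, 2], with S_0(t) = a_0 + b_0·(t - 1) + c_0·(t - 1)² + d_0·(t - 1)³: c_0 = σ_0/2 = 75/8, d_0 = (σ_1 - σ_0)/(6h_0) = -71/8, b_0 = Δ_0 - h_0(2σ_0 + σ_1)/6 = 1/2.

9.3750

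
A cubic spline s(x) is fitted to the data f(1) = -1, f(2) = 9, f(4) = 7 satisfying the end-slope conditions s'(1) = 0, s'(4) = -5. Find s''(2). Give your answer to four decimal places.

-18.6667

Put σ_i = s'' at the i-th knot. Here h = (1, 2) and Δ = (10, -1), so the interior equations h_(i-1)·σ_(i-1) + 2(h_(i-1)+h_i)·σ_i + h_i·σ_(i+1) = 6(Δ_i − Δ_(i-1)) read
  1·σ_0 + 6·σ_1 + 2·σ_2 = 6(Δ_1 - Δ_0) = -66
Clamped end conditions give two more equations: 2h_0·σ_0 + h_0·σ_1 = 6(Δ_0 - s'(1)) = 60 and h_1·σ_1 + 2h_1·σ_2 = 6(s'(4) - Δ_1) = -24.
Solving: σ_0 = 118/3, σ_1 = -56/3, σ_2 = 10/3.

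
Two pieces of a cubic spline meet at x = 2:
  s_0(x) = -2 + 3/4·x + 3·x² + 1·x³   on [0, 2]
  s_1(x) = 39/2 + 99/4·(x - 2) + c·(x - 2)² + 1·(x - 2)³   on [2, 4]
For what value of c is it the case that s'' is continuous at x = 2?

9

s_0''(x) = 6 + 6·x, so s_0''(2) = 18. On the right, s_1''(2) = 2c, so c = 9.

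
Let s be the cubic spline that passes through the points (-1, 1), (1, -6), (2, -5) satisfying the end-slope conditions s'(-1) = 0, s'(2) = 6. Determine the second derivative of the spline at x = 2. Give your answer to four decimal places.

With σ_i denoting the second derivative at x_i, h_i = 2, 1, and Δ_i = (y_(i+1) − y_i)/h_i = -7/2, 1:
  2·σ_0 + 6·σ_1 + 1·σ_2 = 6(Δ_1 - Δ_0) = 27
Clamped end conditions give two more equations: 2h_0·σ_0 + h_0·σ_1 = 6(Δ_0 - s'(-1)) = -21 and h_1·σ_1 + 2h_1·σ_2 = 6(s'(2) - Δ_1) = 30.
Solving: σ_0 = -31/4, σ_1 = 5, σ_2 = 25/2.

12.5000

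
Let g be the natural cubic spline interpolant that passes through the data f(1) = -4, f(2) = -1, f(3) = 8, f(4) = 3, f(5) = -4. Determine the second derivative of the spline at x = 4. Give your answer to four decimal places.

3.4286

Put σ_i = g'' at the i-th knot. Here h = (1, 1, 1, 1) and Δ = (3, 9, -5, -7), so the interior equations h_(i-1)·σ_(i-1) + 2(h_(i-1)+h_i)·σ_i + h_i·σ_(i+1) = 6(Δ_i − Δ_(i-1)) read
  1·σ_0 + 4·σ_1 + 1·σ_2 = 6(Δ_1 - Δ_0) = 36
  1·σ_1 + 4·σ_2 + 1·σ_3 = 6(Δ_2 - Δ_1) = -84
  1·σ_2 + 4·σ_3 + 1·σ_4 = 6(Δ_3 - Δ_2) = -12
Natural end conditions: σ_0 = σ_4 = 0.
Solving: σ_0 = 0, σ_1 = 108/7, σ_2 = -180/7, σ_3 = 24/7, σ_4 = 0.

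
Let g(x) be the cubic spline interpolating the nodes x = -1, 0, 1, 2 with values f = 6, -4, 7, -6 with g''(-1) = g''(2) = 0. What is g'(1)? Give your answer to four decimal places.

Write M_i for g''(x_i). With h_i = 1, 1, 1 and divided differences Δ_i = -10, 11, -13, the continuity of g' gives the tridiagonal system
  1·M_0 + 4·M_1 + 1·M_2 = 6(Δ_1 - Δ_0) = 126
  1·M_1 + 4·M_2 + 1·M_3 = 6(Δ_2 - Δ_1) = -144
Natural end conditions: M_0 = M_3 = 0.
Hence M_0 = 0, M_1 = 216/5, M_2 = -234/5, M_3 = 0.
On [1, 2], g'(x) = b_2 + 2c_2·(x - 1) + 3d_2·(x - 1)² with b_2 = Δ_2 - h_2(2M_2 + M_3)/6 = 13/5, c_2 = M_2/2 = -117/5, d_2 = (M_3 - M_2)/(6h_2) = 39/5. So g'(1) = 13/5.

2.6000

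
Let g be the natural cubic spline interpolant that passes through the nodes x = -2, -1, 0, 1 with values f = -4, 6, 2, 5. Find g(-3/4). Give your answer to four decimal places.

5.7219

Put M_i = g'' at the i-th knot. Here h = (1, 1, 1) and Δ = (10, -4, 3), so the interior equations h_(i-1)·M_(i-1) + 2(h_(i-1)+h_i)·M_i + h_i·M_(i+1) = 6(Δ_i − Δ_(i-1)) read
  1·M_0 + 4·M_1 + 1·M_2 = 6(Δ_1 - Δ_0) = -84
  1·M_1 + 4·M_2 + 1·M_3 = 6(Δ_2 - Δ_1) = 42
Natural end conditions: M_0 = M_3 = 0.
Forward elimination and back-substitution give M_0 = 0, M_1 = -126/5, M_2 = 84/5, M_3 = 0.
On [-1, 0], g(x) = 6 + 8/5·(x + 1) - 63/5·(x + 1)² + 7·(x + 1)³.
With (x + 1) = 1/4: g(-3/4) = 1831/320.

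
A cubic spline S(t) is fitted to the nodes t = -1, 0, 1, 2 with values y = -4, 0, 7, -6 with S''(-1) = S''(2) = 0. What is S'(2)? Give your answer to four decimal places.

With σ_i denoting the second derivative at x_i, h_i = 1, 1, 1, and Δ_i = (y_(i+1) − y_i)/h_i = 4, 7, -13:
  1·σ_0 + 4·σ_1 + 1·σ_2 = 6(Δ_1 - Δ_0) = 18
  1·σ_1 + 4·σ_2 + 1·σ_3 = 6(Δ_2 - Δ_1) = -120
Natural end conditions: σ_0 = σ_3 = 0.
Hence σ_0 = 0, σ_1 = 64/5, σ_2 = -166/5, σ_3 = 0.
On [1, 2], S'(t) = b_2 + 2c_2·(t - 1) + 3d_2·(t - 1)² with b_2 = Δ_2 - h_2(2σ_2 + σ_3)/6 = -29/15, c_2 = σ_2/2 = -83/5, d_2 = (σ_3 - σ_2)/(6h_2) = 83/15. So S'(2) = -278/15.

-18.5333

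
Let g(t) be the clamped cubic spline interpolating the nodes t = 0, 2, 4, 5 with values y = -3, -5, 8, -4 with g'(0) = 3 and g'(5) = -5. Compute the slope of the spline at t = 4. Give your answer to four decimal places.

Put M_i = g'' at the i-th knot. Here h = (2, 2, 1) and Δ = (-1, 13/2, -12), so the interior equations h_(i-1)·M_(i-1) + 2(h_(i-1)+h_i)·M_i + h_i·M_(i+1) = 6(Δ_i − Δ_(i-1)) read
  2·M_0 + 8·M_1 + 2·M_2 = 6(Δ_1 - Δ_0) = 45
  2·M_1 + 6·M_2 + 1·M_3 = 6(Δ_2 - Δ_1) = -111
Clamped end conditions give two more equations: 2h_0·M_0 + h_0·M_1 = 6(Δ_0 - g'(0)) = -24 and h_2·M_2 + 2h_2·M_3 = 6(g'(5) - Δ_2) = 42.
Forward elimination and back-substitution give M_0 = -661/46, M_1 = 385/23, M_2 = -692/23, M_3 = 829/23.
On [4, 5], g'(t) = b_2 + 2c_2·(t - 4) + 3d_2·(t - 4)² with b_2 = Δ_2 - h_2(2M_2 + M_3)/6 = -367/46, c_2 = M_2/2 = -346/23, d_2 = (M_3 - M_2)/(6h_2) = 507/46. So g'(4) = -367/46.

-7.9783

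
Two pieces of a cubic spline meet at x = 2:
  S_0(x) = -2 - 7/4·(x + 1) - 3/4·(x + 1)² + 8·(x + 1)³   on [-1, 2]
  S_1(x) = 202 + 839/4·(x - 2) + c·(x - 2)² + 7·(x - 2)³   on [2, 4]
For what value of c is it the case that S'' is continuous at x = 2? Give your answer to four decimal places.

71.2500

S_0''(x) = -3/2 + 48·(x + 1), so S_0''(2) = 285/2. On the right, S_1''(2) = 2c, so c = 285/4.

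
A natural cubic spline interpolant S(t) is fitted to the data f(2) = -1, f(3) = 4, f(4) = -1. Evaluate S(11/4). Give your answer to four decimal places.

3.5703

Put σ_i = S'' at the i-th knot. Here h = (1, 1) and Δ = (5, -5), so the interior equations h_(i-1)·σ_(i-1) + 2(h_(i-1)+h_i)·σ_i + h_i·σ_(i+1) = 6(Δ_i − Δ_(i-1)) read
  1·σ_0 + 4·σ_1 + 1·σ_2 = 6(Δ_1 - Δ_0) = -60
Natural end conditions: σ_0 = σ_2 = 0.
Solving the tridiagonal system: σ_0 = 0, σ_1 = -15, σ_2 = 0.
On [2, 3], S(t) = -1 + 15/2·(t - 2) + 0·(t - 2)² - 5/2·(t - 2)³.
With (t - 2) = 3/4: S(11/4) = 457/128.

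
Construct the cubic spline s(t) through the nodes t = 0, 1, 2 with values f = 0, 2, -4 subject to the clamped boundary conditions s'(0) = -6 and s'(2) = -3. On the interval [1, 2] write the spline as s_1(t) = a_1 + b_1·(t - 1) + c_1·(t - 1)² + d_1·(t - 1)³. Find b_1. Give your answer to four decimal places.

Write m_i for s''(x_i). With h_i = 1, 1 and divided differences Δ_i = 2, -6, the continuity of s' gives the tridiagonal system
  1·m_0 + 4·m_1 + 1·m_2 = 6(Δ_1 - Δ_0) = -48
Clamped end conditions give two more equations: 2h_0·m_0 + h_0·m_1 = 6(Δ_0 - s'(0)) = 48 and h_1·m_1 + 2h_1·m_2 = 6(s'(2) - Δ_1) = 18.
Forward elimination and back-substitution give m_0 = 75/2, m_1 = -27, m_2 = 45/2.
On [1, 2], with s_1(t) = a_1 + b_1·(t - 1) + c_1·(t - 1)² + d_1·(t - 1)³: c_1 = m_1/2 = -27/2, d_1 = (m_2 - m_1)/(6h_1) = 33/4, b_1 = Δ_1 - h_1(2m_1 + m_2)/6 = -3/4.

-0.7500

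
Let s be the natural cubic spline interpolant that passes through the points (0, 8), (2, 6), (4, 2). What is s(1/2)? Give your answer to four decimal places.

7.6172

Write σ_i for s''(x_i). With h_i = 2, 2 and divided differences Δ_i = -1, -2, the continuity of s' gives the tridiagonal system
  2·σ_0 + 8·σ_1 + 2·σ_2 = 6(Δ_1 - Δ_0) = -6
Natural end conditions: σ_0 = σ_2 = 0.
Solving: σ_0 = 0, σ_1 = -3/4, σ_2 = 0.
On [0, 2], s(x) = 8 - 3/4·x + 0·x² - 1/16·x³.
With x = 1/2: s(1/2) = 975/128.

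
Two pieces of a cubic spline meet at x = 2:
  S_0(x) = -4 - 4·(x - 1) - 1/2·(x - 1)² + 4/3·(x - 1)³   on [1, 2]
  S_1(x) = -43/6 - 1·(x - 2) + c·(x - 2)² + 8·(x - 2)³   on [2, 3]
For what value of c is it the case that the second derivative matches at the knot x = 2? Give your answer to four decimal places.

S_0''(x) = -1 + 8·(x - 1), so S_0''(2) = 7. On the right, S_1''(2) = 2c, so c = 7/2.

3.5000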